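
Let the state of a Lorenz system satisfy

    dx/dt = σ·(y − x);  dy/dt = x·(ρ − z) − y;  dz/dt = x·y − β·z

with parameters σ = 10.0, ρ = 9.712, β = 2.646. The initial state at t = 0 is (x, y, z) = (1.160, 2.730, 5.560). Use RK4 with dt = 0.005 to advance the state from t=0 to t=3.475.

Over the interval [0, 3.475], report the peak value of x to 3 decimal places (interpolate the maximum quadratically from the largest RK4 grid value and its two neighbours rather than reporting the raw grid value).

max x = 6.815

t=0.000: state=(1.160, 2.730, 5.560)
step 1 (dt=0.005): k1=(15.700, 2.086, -11.545), k2=(15.360, 2.279, -11.355), k3=(15.373, 2.274, -11.358), k4=(15.045, 2.464, -11.171); state += dt/6·(k1+2k2+2k3+k4)
t=0.005: state=(1.237, 2.741, 5.503)
t=0.010: state=(1.311, 2.755, 5.448)
t=0.015: state=(1.381, 2.770, 5.395)
continuing one RK4 step at a time; state shown every 40 steps (Δt=0.2):
t=0.200: state=(3.284, 4.321, 4.584)
t=0.400: state=(5.711, 6.932, 6.890)
t=0.600: state=(6.687, 6.159, 11.126)
t=0.800: state=(4.544, 3.439, 10.567)
t=1.000: state=(3.270, 3.102, 8.005)
t=1.200: state=(3.637, 4.117, 6.589)
t=1.400: state=(4.942, 5.666, 7.230)
t=1.600: state=(5.894, 5.958, 9.473)
t=1.800: state=(5.162, 4.535, 10.143)
t=2.000: state=(4.134, 3.839, 8.838)
t=2.200: state=(4.064, 4.261, 7.700)
t=2.400: state=(4.736, 5.143, 7.778)
t=2.600: state=(5.357, 5.489, 8.895)
t=2.800: state=(5.153, 4.865, 9.533)
t=3.000: state=(4.552, 4.318, 8.998)
t=3.200: state=(4.374, 4.431, 8.263)
t=3.400: state=(4.691, 4.912, 8.158)
t=3.475: state=(4.856, 5.069, 8.313)
largest grid value and its neighbours: x(0.545)=6.81189, x(0.550)=6.81462, x(0.555)=6.81451
parabola through these three points peaks at t≈0.552 with x≈6.81493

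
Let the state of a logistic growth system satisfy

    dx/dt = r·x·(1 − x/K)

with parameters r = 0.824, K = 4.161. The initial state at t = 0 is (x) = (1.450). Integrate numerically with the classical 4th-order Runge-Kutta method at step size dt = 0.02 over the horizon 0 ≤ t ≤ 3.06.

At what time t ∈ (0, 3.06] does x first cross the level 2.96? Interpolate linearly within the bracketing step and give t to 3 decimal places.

t = 1.854

t=0.000: state=(1.450)
step 1 (dt=0.02): k1=(0.778), k2=(0.780), k3=(0.780), k4=(0.782); state += dt/6·(k1+2k2+2k3+k4)
t=0.020: state=(1.466)
t=0.040: state=(1.481)
t=0.060: state=(1.497)
continuing one RK4 step at a time; state shown every 5 steps (Δt=0.1):
t=0.100: state=(1.529)
t=0.200: state=(1.609)
t=0.300: state=(1.691)
t=0.400: state=(1.775)
t=0.500: state=(1.859)
t=0.600: state=(1.944)
t=0.700: state=(2.030)
t=0.800: state=(2.115)
t=0.900: state=(2.201)
t=1.000: state=(2.286)
t=1.100: state=(2.371)
t=1.200: state=(2.454)
t=1.300: state=(2.536)
t=1.400: state=(2.617)
t=1.500: state=(2.696)
t=1.600: state=(2.774)
t=1.700: state=(2.849)
t=1.800: state=(2.922)
t=1.840: state=(2.950)
next step: t=1.860: state=(2.964) — x has crossed 2.96
linear interpolation between t=1.840 (2.95004) and t=1.860 (2.96414) → t≈1.854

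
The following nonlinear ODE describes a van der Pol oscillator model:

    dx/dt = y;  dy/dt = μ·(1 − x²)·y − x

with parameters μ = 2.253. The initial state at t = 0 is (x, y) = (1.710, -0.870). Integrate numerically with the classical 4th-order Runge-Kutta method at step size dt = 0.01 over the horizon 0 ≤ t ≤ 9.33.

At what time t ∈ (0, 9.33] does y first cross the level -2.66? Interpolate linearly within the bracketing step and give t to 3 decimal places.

t = 1.669

t=0.000: state=(1.710, -0.870)
step 1 (dt=0.01): k1=(-0.870, 2.061), k2=(-0.860, 1.992), k3=(-0.860, 1.994), k4=(-0.850, 1.927); state += dt/6·(k1+2k2+2k3+k4)
t=0.010: state=(1.701, -0.850)
t=0.020: state=(1.693, -0.831)
t=0.030: state=(1.685, -0.814)
continuing one RK4 step at a time; state shown every 50 steps (Δt=0.5):
t=0.500: state=(1.382, -0.604)
t=1.000: state=(1.034, -0.845)
t=1.500: state=(0.423, -1.832)
t=1.660: state=(0.073, -2.607)
next step: t=1.670: state=(0.046, -2.667) — y has crossed -2.66
linear interpolation between t=1.660 (-2.60694) and t=1.670 (-2.66672) → t≈1.669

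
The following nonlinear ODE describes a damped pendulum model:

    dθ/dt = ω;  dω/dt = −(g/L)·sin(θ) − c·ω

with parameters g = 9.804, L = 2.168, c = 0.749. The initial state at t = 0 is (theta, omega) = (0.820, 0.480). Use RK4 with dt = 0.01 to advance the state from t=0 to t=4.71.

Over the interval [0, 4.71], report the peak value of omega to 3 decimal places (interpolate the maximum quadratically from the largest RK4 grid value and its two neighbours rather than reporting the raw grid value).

t=0.000: state=(0.820, 0.480)
step 1 (dt=0.01): k1=(0.480, -3.666), k2=(0.462, -3.660), k3=(0.462, -3.659), k4=(0.443, -3.653); state += dt/6·(k1+2k2+2k3+k4)
t=0.010: state=(0.825, 0.443)
t=0.020: state=(0.829, 0.407)
t=0.030: state=(0.833, 0.371)
continuing one RK4 step at a time; state shown every 20 steps (Δt=0.2):
t=0.200: state=(0.845, -0.215)
t=0.400: state=(0.742, -0.788)
t=0.600: state=(0.542, -1.183)
t=0.800: state=(0.284, -1.354)
t=1.000: state=(0.016, -1.287)
t=1.200: state=(-0.217, -1.018)
t=1.400: state=(-0.383, -0.621)
t=1.600: state=(-0.463, -0.184)
t=1.800: state=(-0.458, 0.220)
t=2.000: state=(-0.381, 0.535)
t=2.200: state=(-0.253, 0.724)
t=2.400: state=(-0.101, 0.770)
t=2.600: state=(0.046, 0.683)
t=2.800: state=(0.165, 0.496)
t=3.000: state=(0.241, 0.253)
t=3.200: state=(0.266, 0.004)
t=3.400: state=(0.244, -0.212)
t=3.600: state=(0.186, -0.363)
t=3.800: state=(0.105, -0.434)
t=4.000: state=(0.018, -0.424)
t=4.200: state=(-0.060, -0.345)
t=4.400: state=(-0.117, -0.220)
t=4.600: state=(-0.147, -0.077)
t=4.710: state=(-0.151, 0.001)
largest grid value and its neighbours: omega(2.350)=0.77151, omega(2.360)=0.77185, omega(2.370)=0.77185
parabola through these three points peaks at t≈2.365 with omega≈0.77189

max omega = 0.772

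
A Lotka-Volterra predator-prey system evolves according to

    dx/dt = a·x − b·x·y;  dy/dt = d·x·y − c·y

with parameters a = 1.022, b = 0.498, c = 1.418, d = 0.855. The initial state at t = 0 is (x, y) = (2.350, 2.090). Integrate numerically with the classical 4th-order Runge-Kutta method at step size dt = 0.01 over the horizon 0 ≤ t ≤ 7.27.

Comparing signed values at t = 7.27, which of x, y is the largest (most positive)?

t=0.000: state=(2.350, 2.090)
step 1 (dt=0.01): k1=(-0.044, 1.236), k2=(-0.051, 1.239), k3=(-0.051, 1.239), k4=(-0.059, 1.242); state += dt/6·(k1+2k2+2k3+k4)
t=0.010: state=(2.349, 2.102)
t=0.020: state=(2.349, 2.115)
t=0.030: state=(2.348, 2.127)
continuing one RK4 step at a time; state shown every 25 steps (Δt=0.25):
t=0.250: state=(2.293, 2.412)
t=0.500: state=(2.149, 2.724)
t=0.750: state=(1.946, 2.963)
t=1.000: state=(1.722, 3.076)
t=1.250: state=(1.517, 3.049)
t=1.500: state=(1.351, 2.903)
t=1.750: state=(1.231, 2.682)
t=2.000: state=(1.156, 2.426)
t=2.250: state=(1.122, 2.170)
t=2.500: state=(1.122, 1.933)
t=2.750: state=(1.154, 1.729)
t=3.000: state=(1.214, 1.561)
t=3.250: state=(1.302, 1.433)
t=3.500: state=(1.414, 1.343)
t=3.750: state=(1.551, 1.293)
t=4.000: state=(1.706, 1.284)
t=4.250: state=(1.874, 1.320)
t=4.500: state=(2.043, 1.408)
t=4.750: state=(2.194, 1.554)
t=5.000: state=(2.306, 1.766)
t=5.250: state=(2.351, 2.040)
t=5.500: state=(2.309, 2.359)
t=5.750: state=(2.178, 2.677)
t=6.000: state=(1.981, 2.931)
t=6.250: state=(1.758, 3.067)
t=6.500: state=(1.548, 3.062)
t=6.750: state=(1.375, 2.933)
t=7.000: state=(1.247, 2.721)
t=7.250: state=(1.166, 2.469)
t=7.270: state=(1.161, 2.448)
compare at T: x=1.161, y=2.448

largest component: y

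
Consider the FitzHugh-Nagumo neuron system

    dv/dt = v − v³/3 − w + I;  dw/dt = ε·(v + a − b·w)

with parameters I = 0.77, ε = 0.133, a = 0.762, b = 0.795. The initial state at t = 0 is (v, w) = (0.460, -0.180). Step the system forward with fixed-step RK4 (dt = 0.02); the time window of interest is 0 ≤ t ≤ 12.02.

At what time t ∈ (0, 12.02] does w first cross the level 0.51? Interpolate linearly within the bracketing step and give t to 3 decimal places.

t=0.000: state=(0.460, -0.180)
step 1 (dt=0.02): k1=(1.378, 0.182), k2=(1.387, 0.183), k3=(1.387, 0.183), k4=(1.395, 0.185); state += dt/6·(k1+2k2+2k3+k4)
t=0.020: state=(0.488, -0.176)
t=0.040: state=(0.516, -0.173)
t=0.060: state=(0.544, -0.169)
continuing one RK4 step at a time; state shown every 25 steps (Δt=0.5):
t=0.500: state=(1.209, -0.067)
t=1.000: state=(1.750, 0.084)
t=1.500: state=(1.914, 0.249)
t=2.000: state=(1.914, 0.410)
t=2.320: state=(1.888, 0.508)
next step: t=2.340: state=(1.886, 0.514) — w has crossed 0.51
linear interpolation between t=2.320 (0.50769) and t=2.340 (0.51365) → t≈2.328

t = 2.328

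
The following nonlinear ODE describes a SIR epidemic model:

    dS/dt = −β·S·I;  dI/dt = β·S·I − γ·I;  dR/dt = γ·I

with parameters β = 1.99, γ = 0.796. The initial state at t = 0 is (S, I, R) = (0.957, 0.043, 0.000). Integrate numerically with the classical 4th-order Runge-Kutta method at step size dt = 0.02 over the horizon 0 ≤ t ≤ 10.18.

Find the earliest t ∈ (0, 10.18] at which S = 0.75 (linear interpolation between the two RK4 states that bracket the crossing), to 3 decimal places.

t=0.000: state=(0.957, 0.043, 0.000)
step 1 (dt=0.02): k1=(-0.082, 0.048, 0.034), k2=(-0.083, 0.048, 0.035), k3=(-0.083, 0.048, 0.035), k4=(-0.084, 0.049, 0.035); state += dt/6·(k1+2k2+2k3+k4)
t=0.020: state=(0.955, 0.044, 0.001)
t=0.040: state=(0.954, 0.045, 0.001)
t=0.060: state=(0.952, 0.046, 0.002)
continuing one RK4 step at a time; state shown every 25 steps (Δt=0.5):
t=0.500: state=(0.904, 0.073, 0.023)
t=1.000: state=(0.824, 0.116, 0.060)
t=1.340: state=(0.753, 0.151, 0.096)
next step: t=1.360: state=(0.748, 0.153, 0.098) — S has crossed 0.75
linear interpolation between t=1.340 (0.75271) and t=1.360 (0.74816) → t≈1.352

t = 1.352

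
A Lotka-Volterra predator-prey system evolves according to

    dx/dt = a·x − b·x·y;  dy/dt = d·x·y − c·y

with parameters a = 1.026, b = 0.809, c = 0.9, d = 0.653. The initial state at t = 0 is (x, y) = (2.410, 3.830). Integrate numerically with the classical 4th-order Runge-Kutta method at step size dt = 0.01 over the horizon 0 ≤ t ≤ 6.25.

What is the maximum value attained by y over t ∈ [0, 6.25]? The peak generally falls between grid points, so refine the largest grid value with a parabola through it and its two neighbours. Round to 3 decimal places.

t=0.000: state=(2.410, 3.830)
step 1 (dt=0.01): k1=(-4.995, 2.580), k2=(-4.968, 2.526), k3=(-4.968, 2.527), k4=(-4.940, 2.472); state += dt/6·(k1+2k2+2k3+k4)
t=0.010: state=(2.360, 3.855)
t=0.020: state=(2.311, 3.879)
t=0.030: state=(2.263, 3.903)
continuing one RK4 step at a time; state shown every 25 steps (Δt=0.25):
t=0.250: state=(1.376, 4.140)
t=0.500: state=(0.782, 3.922)
t=0.750: state=(0.478, 3.461)
t=1.000: state=(0.323, 2.947)
t=1.250: state=(0.242, 2.462)
t=1.500: state=(0.199, 2.037)
t=1.750: state=(0.176, 1.677)
t=2.000: state=(0.168, 1.377)
t=2.250: state=(0.168, 1.130)
t=2.500: state=(0.177, 0.928)
t=2.750: state=(0.193, 0.764)
t=3.000: state=(0.216, 0.630)
t=3.250: state=(0.249, 0.523)
t=3.500: state=(0.292, 0.436)
t=3.750: state=(0.348, 0.367)
t=4.000: state=(0.420, 0.312)
t=4.250: state=(0.512, 0.269)
t=4.500: state=(0.629, 0.235)
t=4.750: state=(0.777, 0.211)
t=5.000: state=(0.964, 0.194)
t=5.250: state=(1.199, 0.185)
t=5.500: state=(1.494, 0.183)
t=5.750: state=(1.859, 0.192)
t=6.000: state=(2.306, 0.216)
t=6.250: state=(2.841, 0.262)
largest grid value and its neighbours: y(0.240)=4.13939, y(0.250)=4.13976, y(0.260)=4.13927
parabola through these three points peaks at t≈0.249 with y≈4.13976

max y = 4.140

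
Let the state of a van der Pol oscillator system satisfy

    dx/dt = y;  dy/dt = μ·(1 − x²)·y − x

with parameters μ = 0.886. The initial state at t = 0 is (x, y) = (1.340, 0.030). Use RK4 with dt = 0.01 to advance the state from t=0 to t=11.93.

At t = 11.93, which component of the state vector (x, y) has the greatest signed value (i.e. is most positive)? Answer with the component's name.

t=0.000: state=(1.340, 0.030)
step 1 (dt=0.01): k1=(0.030, -1.361), k2=(0.023, -1.357), k3=(0.023, -1.356), k4=(0.016, -1.352); state += dt/6·(k1+2k2+2k3+k4)
t=0.010: state=(1.340, 0.016)
t=0.020: state=(1.340, 0.003)
t=0.030: state=(1.340, -0.010)
continuing one RK4 step at a time; state shown every 50 steps (Δt=0.5):
t=0.500: state=(1.204, -0.543)
t=1.000: state=(0.809, -1.048)
t=1.500: state=(0.122, -1.748)
t=2.000: state=(-0.924, -2.252)
t=2.500: state=(-1.772, -0.888)
t=3.000: state=(-1.879, 0.269)
t=3.500: state=(-1.626, 0.689)
t=4.000: state=(-1.202, 1.022)
t=4.500: state=(-0.567, 1.579)
t=5.000: state=(0.438, 2.442)
t=5.500: state=(1.610, 1.746)
t=6.000: state=(2.001, 0.019)
t=6.500: state=(1.837, -0.562)
t=7.000: state=(1.484, -0.845)
t=7.500: state=(0.975, -1.227)
t=8.000: state=(0.198, -1.952)
t=8.500: state=(-0.978, -2.535)
t=9.000: state=(-1.894, -0.862)
t=9.500: state=(-1.971, 0.317)
t=10.000: state=(-1.708, 0.687)
t=10.500: state=(-1.295, 0.979)
t=11.000: state=(-0.695, 1.476)
t=11.500: state=(0.249, 2.339)
t=11.930: state=(1.314, 2.281)
compare at T: x=1.314, y=2.281

largest component: y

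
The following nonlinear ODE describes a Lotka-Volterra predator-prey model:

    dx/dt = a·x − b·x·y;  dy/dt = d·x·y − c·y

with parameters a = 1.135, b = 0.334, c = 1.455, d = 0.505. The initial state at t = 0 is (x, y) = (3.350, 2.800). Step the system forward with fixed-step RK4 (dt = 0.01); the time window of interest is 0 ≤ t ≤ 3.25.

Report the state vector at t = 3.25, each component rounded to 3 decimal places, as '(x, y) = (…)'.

(x, y) = (2.313, 3.098)

t=0.000: state=(3.350, 2.800)
step 1 (dt=0.01): k1=(0.669, 0.663), k2=(0.666, 0.668), k3=(0.666, 0.668), k4=(0.663, 0.674); state += dt/6·(k1+2k2+2k3+k4)
t=0.010: state=(3.357, 2.807)
t=0.020: state=(3.363, 2.813)
t=0.030: state=(3.370, 2.820)
continuing one RK4 step at a time; state shown every 20 steps (Δt=0.2):
t=0.200: state=(3.469, 2.954)
t=0.400: state=(3.551, 3.149)
t=0.600: state=(3.584, 3.377)
t=0.800: state=(3.560, 3.623)
t=1.000: state=(3.478, 3.866)
t=1.200: state=(3.347, 4.080)
t=1.400: state=(3.179, 4.242)
t=1.600: state=(2.995, 4.331)
t=1.800: state=(2.812, 4.340)
t=2.000: state=(2.645, 4.273)
t=2.200: state=(2.505, 4.142)
t=2.400: state=(2.397, 3.965)
t=2.600: state=(2.324, 3.761)
t=2.800: state=(2.285, 3.547)
t=3.000: state=(2.278, 3.337)
t=3.200: state=(2.302, 3.143)
t=3.250: state=(2.313, 3.098)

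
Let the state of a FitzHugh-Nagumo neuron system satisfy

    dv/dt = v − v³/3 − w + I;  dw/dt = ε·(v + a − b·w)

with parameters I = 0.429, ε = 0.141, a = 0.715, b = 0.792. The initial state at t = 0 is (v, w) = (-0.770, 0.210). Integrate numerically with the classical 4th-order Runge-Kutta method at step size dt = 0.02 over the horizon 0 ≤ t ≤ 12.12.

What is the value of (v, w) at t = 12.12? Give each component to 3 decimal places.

t=0.000: state=(-0.770, 0.210)
step 1 (dt=0.02): k1=(-0.399, -0.031), k2=(-0.400, -0.032), k3=(-0.400, -0.032), k4=(-0.401, -0.032); state += dt/6·(k1+2k2+2k3+k4)
t=0.020: state=(-0.778, 0.209)
t=0.040: state=(-0.786, 0.209)
t=0.060: state=(-0.794, 0.208)
continuing one RK4 step at a time; state shown every 25 steps (Δt=0.5):
t=0.500: state=(-0.980, 0.188)
t=1.000: state=(-1.179, 0.152)
t=1.500: state=(-1.325, 0.107)
t=2.000: state=(-1.407, 0.056)
t=2.500: state=(-1.437, 0.004)
t=3.000: state=(-1.436, -0.046)
t=3.500: state=(-1.416, -0.092)
t=4.000: state=(-1.386, -0.134)
t=4.500: state=(-1.352, -0.172)
t=5.000: state=(-1.315, -0.205)
t=5.500: state=(-1.276, -0.233)
t=6.000: state=(-1.236, -0.258)
t=6.500: state=(-1.196, -0.278)
t=7.000: state=(-1.155, -0.295)
t=7.500: state=(-1.114, -0.307)
t=8.000: state=(-1.072, -0.316)
t=8.500: state=(-1.029, -0.322)
t=9.000: state=(-0.986, -0.325)
t=9.500: state=(-0.942, -0.324)
t=10.000: state=(-0.896, -0.321)
t=10.500: state=(-0.848, -0.314)
t=11.000: state=(-0.798, -0.304)
t=11.500: state=(-0.743, -0.292)
t=12.000: state=(-0.682, -0.276)
t=12.120: state=(-0.667, -0.271)

(v, w) = (-0.667, -0.271)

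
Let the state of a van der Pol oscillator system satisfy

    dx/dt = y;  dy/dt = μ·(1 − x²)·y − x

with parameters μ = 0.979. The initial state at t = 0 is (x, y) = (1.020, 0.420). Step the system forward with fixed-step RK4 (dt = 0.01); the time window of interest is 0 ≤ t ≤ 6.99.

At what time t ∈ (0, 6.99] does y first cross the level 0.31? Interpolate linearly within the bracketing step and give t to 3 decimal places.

t = 0.103

t=0.000: state=(1.020, 0.420)
step 1 (dt=0.01): k1=(0.420, -1.037), k2=(0.415, -1.040), k3=(0.415, -1.040), k4=(0.410, -1.044); state += dt/6·(k1+2k2+2k3+k4)
t=0.010: state=(1.024, 0.410)
t=0.020: state=(1.028, 0.399)
t=0.030: state=(1.032, 0.389)
t=0.100: state=(1.057, 0.313)
next step: t=0.110: state=(1.060, 0.302) — y has crossed 0.31
linear interpolation between t=0.100 (0.31326) and t=0.110 (0.30232) → t≈0.103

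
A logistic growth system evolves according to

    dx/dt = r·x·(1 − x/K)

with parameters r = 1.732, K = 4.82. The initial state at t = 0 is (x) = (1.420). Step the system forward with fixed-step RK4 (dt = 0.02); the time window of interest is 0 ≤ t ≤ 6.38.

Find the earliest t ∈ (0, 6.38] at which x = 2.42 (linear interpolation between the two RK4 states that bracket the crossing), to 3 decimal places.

t=0.000: state=(1.420)
step 1 (dt=0.02): k1=(1.735), k2=(1.747), k3=(1.747), k4=(1.759); state += dt/6·(k1+2k2+2k3+k4)
t=0.020: state=(1.455)
t=0.040: state=(1.490)
t=0.060: state=(1.526)
continuing one RK4 step at a time; state shown every 25 steps (Δt=0.5):
t=0.500: state=(2.401)
next step: t=0.520: state=(2.443) — x has crossed 2.42
linear interpolation between t=0.500 (2.40142) and t=0.520 (2.44316) → t≈0.509

t = 0.509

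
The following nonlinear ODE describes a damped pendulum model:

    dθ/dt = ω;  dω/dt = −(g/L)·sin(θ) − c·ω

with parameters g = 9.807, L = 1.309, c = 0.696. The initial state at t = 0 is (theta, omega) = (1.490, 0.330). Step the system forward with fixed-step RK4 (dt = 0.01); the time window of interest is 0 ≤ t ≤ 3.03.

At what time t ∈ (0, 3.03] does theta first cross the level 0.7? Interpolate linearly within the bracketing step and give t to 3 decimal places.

t = 0.541

t=0.000: state=(1.490, 0.330)
step 1 (dt=0.01): k1=(0.330, -7.697), k2=(0.292, -7.671), k3=(0.292, -7.671), k4=(0.253, -7.646); state += dt/6·(k1+2k2+2k3+k4)
t=0.010: state=(1.493, 0.253)
t=0.020: state=(1.495, 0.177)
t=0.030: state=(1.496, 0.101)
continuing one RK4 step at a time; state shown every 10 steps (Δt=0.1):
t=0.100: state=(1.485, -0.414)
t=0.200: state=(1.409, -1.104)
t=0.300: state=(1.266, -1.734)
t=0.400: state=(1.065, -2.283)
t=0.500: state=(0.814, -2.713)
t=0.540: state=(0.703, -2.842)
next step: t=0.550: state=(0.674, -2.869) — theta has crossed 0.7
linear interpolation between t=0.540 (0.70268) and t=0.550 (0.67413) → t≈0.541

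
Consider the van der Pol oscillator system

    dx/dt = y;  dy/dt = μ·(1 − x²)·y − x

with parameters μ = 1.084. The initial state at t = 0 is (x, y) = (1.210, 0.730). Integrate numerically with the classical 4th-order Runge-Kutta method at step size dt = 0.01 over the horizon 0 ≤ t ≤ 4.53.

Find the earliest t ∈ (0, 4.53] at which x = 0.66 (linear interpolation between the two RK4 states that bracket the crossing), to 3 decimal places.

t=0.000: state=(1.210, 0.730)
step 1 (dt=0.01): k1=(0.730, -1.577), k2=(0.722, -1.584), k3=(0.722, -1.584), k4=(0.714, -1.590); state += dt/6·(k1+2k2+2k3+k4)
t=0.010: state=(1.217, 0.714)
t=0.020: state=(1.224, 0.698)
t=0.030: state=(1.231, 0.682)
continuing one RK4 step at a time; state shown every 20 steps (Δt=0.2):
t=0.200: state=(1.323, 0.401)
t=0.400: state=(1.372, 0.088)
t=0.600: state=(1.362, -0.177)
t=0.800: state=(1.304, -0.396)
t=1.000: state=(1.205, -0.586)
t=1.200: state=(1.070, -0.771)
t=1.400: state=(0.896, -0.974)
t=1.600: state=(0.678, -1.221)
t=1.610: state=(0.665, -1.235)
next step: t=1.620: state=(0.653, -1.249) — x has crossed 0.66
linear interpolation between t=1.610 (0.66525) and t=1.620 (0.65283) → t≈1.614

t = 1.614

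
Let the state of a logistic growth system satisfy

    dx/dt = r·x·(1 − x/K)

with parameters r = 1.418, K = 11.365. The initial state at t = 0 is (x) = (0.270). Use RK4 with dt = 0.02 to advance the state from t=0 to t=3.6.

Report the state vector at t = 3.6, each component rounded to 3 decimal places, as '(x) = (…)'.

t=0.000: state=(0.270)
step 1 (dt=0.02): k1=(0.374), k2=(0.379), k3=(0.379), k4=(0.384); state += dt/6·(k1+2k2+2k3+k4)
t=0.020: state=(0.278)
t=0.040: state=(0.285)
t=0.060: state=(0.293)
continuing one RK4 step at a time; state shown every 10 steps (Δt=0.2):
t=0.200: state=(0.356)
t=0.400: state=(0.468)
t=0.600: state=(0.613)
t=0.800: state=(0.799)
t=1.000: state=(1.038)
t=1.200: state=(1.338)
t=1.400: state=(1.711)
t=1.600: state=(2.165)
t=1.800: state=(2.705)
t=2.000: state=(3.332)
t=2.200: state=(4.037)
t=2.400: state=(4.801)
t=2.600: state=(5.600)
t=2.800: state=(6.402)
t=3.000: state=(7.176)
t=3.200: state=(7.894)
t=3.400: state=(8.538)
t=3.600: state=(9.097)

(x) = (9.097)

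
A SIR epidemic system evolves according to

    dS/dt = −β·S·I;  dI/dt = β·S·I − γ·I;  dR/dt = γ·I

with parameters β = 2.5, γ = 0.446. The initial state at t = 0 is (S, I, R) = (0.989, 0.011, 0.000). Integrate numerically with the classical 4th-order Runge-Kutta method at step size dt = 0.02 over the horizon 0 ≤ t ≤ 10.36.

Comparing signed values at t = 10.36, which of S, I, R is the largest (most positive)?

largest component: R

t=0.000: state=(0.989, 0.011, 0.000)
step 1 (dt=0.02): k1=(-0.027, 0.022, 0.005), k2=(-0.028, 0.023, 0.005), k3=(-0.028, 0.023, 0.005), k4=(-0.028, 0.023, 0.005); state += dt/6·(k1+2k2+2k3+k4)
t=0.020: state=(0.988, 0.011, 0.000)
t=0.040: state=(0.988, 0.012, 0.000)
t=0.060: state=(0.987, 0.012, 0.000)
continuing one RK4 step at a time; state shown every 25 steps (Δt=0.5):
t=0.500: state=(0.966, 0.030, 0.004)
t=1.000: state=(0.907, 0.078, 0.015)
t=1.500: state=(0.777, 0.180, 0.043)
t=2.000: state=(0.565, 0.335, 0.100)
t=2.500: state=(0.340, 0.470, 0.191)
t=3.000: state=(0.182, 0.516, 0.302)
t=3.500: state=(0.096, 0.488, 0.415)
t=4.000: state=(0.054, 0.428, 0.518)
t=4.500: state=(0.033, 0.361, 0.606)
t=5.000: state=(0.022, 0.299, 0.679)
t=5.500: state=(0.016, 0.245, 0.740)
t=6.000: state=(0.012, 0.199, 0.789)
t=6.500: state=(0.009, 0.161, 0.829)
t=7.000: state=(0.008, 0.131, 0.861)
t=7.500: state=(0.007, 0.105, 0.888)
t=8.000: state=(0.006, 0.085, 0.909)
t=8.500: state=(0.006, 0.069, 0.926)
t=9.000: state=(0.005, 0.055, 0.940)
t=9.500: state=(0.005, 0.044, 0.951)
t=10.000: state=(0.005, 0.036, 0.960)
t=10.360: state=(0.004, 0.031, 0.965)
compare at T: S=0.004, I=0.031, R=0.965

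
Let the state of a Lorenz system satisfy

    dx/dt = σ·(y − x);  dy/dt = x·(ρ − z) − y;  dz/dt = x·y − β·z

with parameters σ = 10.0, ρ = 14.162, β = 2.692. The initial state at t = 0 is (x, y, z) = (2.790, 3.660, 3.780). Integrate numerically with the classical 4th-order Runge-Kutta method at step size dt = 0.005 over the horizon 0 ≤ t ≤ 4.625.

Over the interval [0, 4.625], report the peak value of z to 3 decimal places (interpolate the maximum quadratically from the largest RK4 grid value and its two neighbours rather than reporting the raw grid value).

max z = 19.991

t=0.000: state=(2.790, 3.660, 3.780)
step 1 (dt=0.005): k1=(8.700, 25.306, 0.036), k2=(9.115, 25.468, 0.293), k3=(9.109, 25.477, 0.296), k4=(9.518, 25.647, 0.560); state += dt/6·(k1+2k2+2k3+k4)
t=0.005: state=(2.836, 3.787, 3.781)
t=0.010: state=(2.885, 3.917, 3.786)
t=0.015: state=(2.939, 4.048, 3.793)
continuing one RK4 step at a time; state shown every 40 steps (Δt=0.2):
t=0.200: state=(7.233, 10.468, 7.921)
t=0.400: state=(9.489, 6.806, 19.913)
t=0.600: state=(3.061, 1.108, 14.405)
t=0.800: state=(1.693, 1.853, 8.820)
t=1.000: state=(3.085, 4.377, 6.252)
t=1.200: state=(7.138, 9.659, 9.546)
t=1.400: state=(8.729, 6.816, 18.339)
t=1.600: state=(3.869, 2.244, 14.289)
t=1.800: state=(2.831, 3.166, 9.508)
t=2.000: state=(4.767, 6.354, 8.306)
t=2.200: state=(8.193, 9.273, 13.697)
t=2.400: state=(6.670, 4.652, 16.698)
t=2.600: state=(3.803, 3.256, 12.396)
t=2.800: state=(4.214, 5.060, 9.636)
t=3.000: state=(6.704, 8.062, 11.442)
t=3.200: state=(7.566, 6.740, 15.895)
t=3.400: state=(5.049, 4.009, 14.127)
t=3.600: state=(4.357, 4.659, 11.103)
t=3.800: state=(5.863, 6.909, 11.087)
t=4.000: state=(7.316, 7.350, 14.412)
t=4.200: state=(5.951, 4.960, 14.736)
t=4.400: state=(4.762, 4.676, 12.259)
t=4.600: state=(5.485, 6.188, 11.382)
t=4.625: state=(5.666, 6.411, 11.491)
largest grid value and its neighbours: z(0.410)=19.98355, z(0.415)=19.99069, z(0.420)=19.97994
parabola through these three points peaks at t≈0.414 with z≈19.99078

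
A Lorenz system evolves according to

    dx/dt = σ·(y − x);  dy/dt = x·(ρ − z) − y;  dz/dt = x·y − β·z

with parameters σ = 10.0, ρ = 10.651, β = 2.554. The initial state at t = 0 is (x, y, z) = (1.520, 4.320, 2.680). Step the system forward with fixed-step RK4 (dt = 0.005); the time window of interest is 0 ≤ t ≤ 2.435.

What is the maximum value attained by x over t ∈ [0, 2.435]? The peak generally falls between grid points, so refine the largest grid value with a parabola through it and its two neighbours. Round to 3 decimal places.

max x = 8.364

t=0.000: state=(1.520, 4.320, 2.680)
step 1 (dt=0.005): k1=(28.000, 7.796, -0.278), k2=(27.495, 8.336, 0.057), k3=(27.521, 8.323, 0.051), k4=(27.040, 8.851, 0.384); state += dt/6·(k1+2k2+2k3+k4)
t=0.005: state=(1.658, 4.362, 2.680)
t=0.010: state=(1.791, 4.408, 2.684)
t=0.015: state=(1.919, 4.460, 2.691)
continuing one RK4 step at a time; state shown every 20 steps (Δt=0.1):
t=0.100: state=(3.806, 5.916, 3.331)
t=0.200: state=(5.999, 8.243, 5.725)
t=0.300: state=(7.942, 9.289, 10.084)
t=0.400: state=(8.154, 7.133, 13.939)
t=0.500: state=(6.254, 3.845, 14.282)
t=0.600: state=(4.008, 2.129, 12.336)
t=0.700: state=(2.634, 1.741, 10.085)
t=0.800: state=(2.115, 1.914, 8.178)
t=0.900: state=(2.145, 2.380, 6.729)
t=1.000: state=(2.556, 3.141, 5.780)
t=1.100: state=(3.317, 4.259, 5.436)
t=1.200: state=(4.432, 5.701, 5.928)
t=1.300: state=(5.767, 7.089, 7.526)
t=1.400: state=(6.843, 7.539, 10.025)
t=1.500: state=(6.954, 6.450, 12.144)
t=1.600: state=(5.978, 4.676, 12.592)
t=1.700: state=(4.661, 3.453, 11.615)
t=1.800: state=(3.705, 3.023, 10.153)
t=1.900: state=(3.292, 3.129, 8.790)
t=2.000: state=(3.341, 3.585, 7.778)
t=2.100: state=(3.751, 4.313, 7.255)
t=2.200: state=(4.436, 5.224, 7.349)
t=2.300: state=(5.264, 6.087, 8.142)
t=2.400: state=(5.971, 6.498, 9.483)
t=2.435: state=(6.123, 6.464, 9.987)
largest grid value and its neighbours: x(0.355)=8.36140, x(0.360)=8.36384, x(0.365)=8.35989
parabola through these three points peaks at t≈0.359 with x≈8.36388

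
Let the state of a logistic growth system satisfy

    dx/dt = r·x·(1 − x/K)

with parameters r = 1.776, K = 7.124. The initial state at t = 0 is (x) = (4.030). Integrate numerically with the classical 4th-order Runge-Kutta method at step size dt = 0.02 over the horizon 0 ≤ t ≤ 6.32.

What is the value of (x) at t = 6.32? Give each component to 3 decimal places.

(x) = (7.124)

t=0.000: state=(4.030)
step 1 (dt=0.02): k1=(3.108), k2=(3.101), k3=(3.101), k4=(3.093); state += dt/6·(k1+2k2+2k3+k4)
t=0.020: state=(4.092)
t=0.040: state=(4.154)
t=0.060: state=(4.215)
continuing one RK4 step at a time; state shown every 25 steps (Δt=0.5):
t=0.500: state=(5.414)
t=1.000: state=(6.304)
t=1.500: state=(6.762)
t=2.000: state=(6.971)
t=2.500: state=(7.060)
t=3.000: state=(7.098)
t=3.500: state=(7.113)
t=4.000: state=(7.120)
t=4.500: state=(7.122)
t=5.000: state=(7.123)
t=5.500: state=(7.124)
t=6.000: state=(7.124)
t=6.320: state=(7.124)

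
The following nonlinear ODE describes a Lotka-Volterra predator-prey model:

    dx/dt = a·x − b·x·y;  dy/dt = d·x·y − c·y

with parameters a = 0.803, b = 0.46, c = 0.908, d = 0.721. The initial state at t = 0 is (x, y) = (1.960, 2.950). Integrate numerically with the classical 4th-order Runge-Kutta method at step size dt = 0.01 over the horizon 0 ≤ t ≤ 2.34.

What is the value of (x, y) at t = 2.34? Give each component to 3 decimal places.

t=0.000: state=(1.960, 2.950)
step 1 (dt=0.01): k1=(-1.086, 1.490), k2=(-1.090, 1.482), k3=(-1.089, 1.482), k4=(-1.093, 1.474); state += dt/6·(k1+2k2+2k3+k4)
t=0.010: state=(1.949, 2.965)
t=0.020: state=(1.938, 2.979)
t=0.030: state=(1.927, 2.994)
continuing one RK4 step at a time; state shown every 10 steps (Δt=0.1):
t=0.100: state=(1.848, 3.090)
t=0.200: state=(1.732, 3.211)
t=0.300: state=(1.616, 3.309)
t=0.400: state=(1.501, 3.381)
t=0.500: state=(1.391, 3.426)
t=0.600: state=(1.286, 3.446)
t=0.700: state=(1.190, 3.440)
t=0.800: state=(1.101, 3.412)
t=0.900: state=(1.021, 3.363)
t=1.000: state=(0.949, 3.297)
t=1.100: state=(0.885, 3.217)
t=1.200: state=(0.829, 3.125)
t=1.300: state=(0.780, 3.024)
t=1.400: state=(0.737, 2.917)
t=1.500: state=(0.700, 2.805)
t=1.600: state=(0.669, 2.691)
t=1.700: state=(0.642, 2.576)
t=1.800: state=(0.620, 2.462)
t=1.900: state=(0.601, 2.349)
t=2.000: state=(0.586, 2.239)
t=2.100: state=(0.574, 2.132)
t=2.200: state=(0.566, 2.029)
t=2.300: state=(0.560, 1.929)
t=2.340: state=(0.558, 1.891)

(x, y) = (0.558, 1.891)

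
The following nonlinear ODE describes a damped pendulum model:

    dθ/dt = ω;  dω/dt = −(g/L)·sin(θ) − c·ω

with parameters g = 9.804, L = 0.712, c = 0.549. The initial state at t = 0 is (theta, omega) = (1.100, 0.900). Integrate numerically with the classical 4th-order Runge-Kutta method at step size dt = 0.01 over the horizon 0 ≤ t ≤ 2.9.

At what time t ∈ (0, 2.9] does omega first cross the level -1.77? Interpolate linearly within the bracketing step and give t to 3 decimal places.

t=0.000: state=(1.100, 0.900)
step 1 (dt=0.01): k1=(0.900, -12.766), k2=(0.836, -12.759), k3=(0.836, -12.757), k4=(0.772, -12.747); state += dt/6·(k1+2k2+2k3+k4)
t=0.010: state=(1.108, 0.772)
t=0.020: state=(1.115, 0.645)
t=0.030: state=(1.121, 0.518)
continuing one RK4 step at a time; state shown every 10 steps (Δt=0.1):
t=0.100: state=(1.127, -0.356)
t=0.200: state=(1.032, -1.524)
t=0.220: state=(0.999, -1.740)
next step: t=0.230: state=(0.981, -1.845) — omega has crossed -1.77
linear interpolation between t=0.220 (-1.73998) and t=0.230 (-1.84527) → t≈0.223

t = 0.223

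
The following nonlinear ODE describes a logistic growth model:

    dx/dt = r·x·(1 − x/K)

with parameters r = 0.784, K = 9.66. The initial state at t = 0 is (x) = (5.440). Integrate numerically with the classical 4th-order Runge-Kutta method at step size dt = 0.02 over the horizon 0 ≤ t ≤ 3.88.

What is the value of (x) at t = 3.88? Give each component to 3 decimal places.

(x) = (9.315)

t=0.000: state=(5.440)
step 1 (dt=0.02): k1=(1.863), k2=(1.861), k3=(1.861), k4=(1.859); state += dt/6·(k1+2k2+2k3+k4)
t=0.020: state=(5.477)
t=0.040: state=(5.514)
t=0.060: state=(5.551)
continuing one RK4 step at a time; state shown every 10 steps (Δt=0.2):
t=0.200: state=(5.808)
t=0.400: state=(6.165)
t=0.600: state=(6.507)
t=0.800: state=(6.830)
t=1.000: state=(7.133)
t=1.200: state=(7.415)
t=1.400: state=(7.674)
t=1.600: state=(7.910)
t=1.800: state=(8.123)
t=2.000: state=(8.315)
t=2.200: state=(8.487)
t=2.400: state=(8.639)
t=2.600: state=(8.774)
t=2.800: state=(8.892)
t=3.000: state=(8.996)
t=3.200: state=(9.086)
t=3.400: state=(9.165)
t=3.600: state=(9.234)
t=3.800: state=(9.294)
t=3.880: state=(9.315)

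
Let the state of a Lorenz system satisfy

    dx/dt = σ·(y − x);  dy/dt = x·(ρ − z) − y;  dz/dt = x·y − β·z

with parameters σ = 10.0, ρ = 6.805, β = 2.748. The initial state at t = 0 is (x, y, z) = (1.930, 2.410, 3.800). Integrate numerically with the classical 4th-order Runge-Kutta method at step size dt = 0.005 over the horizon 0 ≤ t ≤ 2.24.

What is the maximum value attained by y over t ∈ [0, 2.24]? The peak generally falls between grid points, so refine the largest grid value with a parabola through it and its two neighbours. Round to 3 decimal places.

t=0.000: state=(1.930, 2.410, 3.800)
step 1 (dt=0.005): k1=(4.800, 3.390, -5.791), k2=(4.765, 3.445, -5.706), k3=(4.767, 3.445, -5.706), k4=(4.734, 3.500, -5.622); state += dt/6·(k1+2k2+2k3+k4)
t=0.005: state=(1.954, 2.427, 3.771)
t=0.010: state=(1.977, 2.445, 3.744)
t=0.015: state=(2.001, 2.463, 3.717)
continuing one RK4 step at a time; state shown every 20 steps (Δt=0.1):
t=0.100: state=(2.385, 2.849, 3.386)
t=0.200: state=(2.894, 3.454, 3.304)
t=0.300: state=(3.504, 4.155, 3.582)
t=0.400: state=(4.168, 4.822, 4.245)
t=0.500: state=(4.757, 5.247, 5.219)
t=0.600: state=(5.089, 5.240, 6.256)
t=0.700: state=(5.042, 4.807, 6.999)
t=0.800: state=(4.666, 4.185, 7.227)
t=0.900: state=(4.155, 3.646, 6.989)
t=1.000: state=(3.701, 3.319, 6.492)
t=1.100: state=(3.407, 3.203, 5.933)
t=1.200: state=(3.290, 3.256, 5.445)
t=1.300: state=(3.328, 3.432, 5.100)
t=1.400: state=(3.486, 3.690, 4.935)
t=1.500: state=(3.721, 3.981, 4.960)
t=1.600: state=(3.986, 4.246, 5.161)
t=1.700: state=(4.221, 4.423, 5.485)
t=1.800: state=(4.372, 4.467, 5.846)
t=1.900: state=(4.404, 4.375, 6.145)
t=2.000: state=(4.322, 4.194, 6.306)
t=2.100: state=(4.166, 3.991, 6.308)
t=2.200: state=(3.991, 3.826, 6.181)
t=2.240: state=(3.928, 3.778, 6.108)
largest grid value and its neighbours: y(0.545)=5.30355, y(0.550)=5.30380, y(0.555)=5.30283
parabola through these three points peaks at t≈0.549 with y≈5.30385

max y = 5.304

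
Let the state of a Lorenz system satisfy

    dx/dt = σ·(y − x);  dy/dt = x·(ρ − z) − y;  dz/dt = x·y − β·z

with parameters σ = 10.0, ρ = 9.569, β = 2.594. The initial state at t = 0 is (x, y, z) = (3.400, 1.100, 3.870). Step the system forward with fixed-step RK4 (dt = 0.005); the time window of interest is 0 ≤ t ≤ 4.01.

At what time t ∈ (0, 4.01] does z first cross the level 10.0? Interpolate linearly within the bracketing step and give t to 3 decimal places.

t = 0.541

t=0.000: state=(3.400, 1.100, 3.870)
step 1 (dt=0.005): k1=(-23.000, 18.277, -6.299), k2=(-21.968, 17.956, -6.168), k3=(-22.002, 17.970, -6.169), k4=(-21.001, 17.661, -6.044); state += dt/6·(k1+2k2+2k3+k4)
t=0.005: state=(3.290, 1.190, 3.839)
t=0.010: state=(3.190, 1.277, 3.810)
t=0.015: state=(3.099, 1.361, 3.781)
continuing one RK4 step at a time; state shown every 40 steps (Δt=0.2):
t=0.200: state=(3.021, 3.898, 3.429)
t=0.400: state=(5.613, 7.098, 5.962)
t=0.540: state=(7.108, 7.461, 9.967)
next step: t=0.545: state=(7.124, 7.407, 10.101) — z has crossed 10.0
linear interpolation between t=0.540 (9.96662) and t=0.545 (10.10101) → t≈0.541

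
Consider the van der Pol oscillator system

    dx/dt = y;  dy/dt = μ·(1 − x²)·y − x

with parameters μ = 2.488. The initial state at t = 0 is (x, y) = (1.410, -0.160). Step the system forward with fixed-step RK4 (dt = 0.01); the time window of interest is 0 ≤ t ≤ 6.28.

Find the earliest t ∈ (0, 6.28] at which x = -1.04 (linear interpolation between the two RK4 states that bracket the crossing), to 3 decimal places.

t = 1.827

t=0.000: state=(1.410, -0.160)
step 1 (dt=0.01): k1=(-0.160, -1.017), k2=(-0.165, -1.004), k3=(-0.165, -1.004), k4=(-0.170, -0.992); state += dt/6·(k1+2k2+2k3+k4)
t=0.010: state=(1.408, -0.170)
t=0.020: state=(1.407, -0.180)
t=0.030: state=(1.405, -0.189)
continuing one RK4 step at a time; state shown every 25 steps (Δt=0.25):
t=0.250: state=(1.343, -0.357)
t=0.500: state=(1.236, -0.502)
t=0.750: state=(1.091, -0.666)
t=1.000: state=(0.895, -0.920)
t=1.250: state=(0.611, -1.412)
t=1.500: state=(0.141, -2.495)
t=1.750: state=(-0.706, -4.247)
t=1.820: state=(-1.010, -4.381)
next step: t=1.830: state=(-1.054, -4.363) — x has crossed -1.04
linear interpolation between t=1.820 (-1.01034) and t=1.830 (-1.05407) → t≈1.827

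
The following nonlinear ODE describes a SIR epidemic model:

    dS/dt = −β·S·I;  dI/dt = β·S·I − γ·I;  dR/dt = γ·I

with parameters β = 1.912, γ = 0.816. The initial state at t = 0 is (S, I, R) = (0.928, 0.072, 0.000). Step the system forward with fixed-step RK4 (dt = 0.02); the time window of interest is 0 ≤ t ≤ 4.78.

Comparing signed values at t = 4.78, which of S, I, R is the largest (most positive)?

t=0.000: state=(0.928, 0.072, 0.000)
step 1 (dt=0.02): k1=(-0.128, 0.069, 0.059), k2=(-0.129, 0.069, 0.059), k3=(-0.129, 0.069, 0.059), k4=(-0.130, 0.070, 0.060); state += dt/6·(k1+2k2+2k3+k4)
t=0.020: state=(0.925, 0.073, 0.001)
t=0.040: state=(0.923, 0.075, 0.002)
t=0.060: state=(0.920, 0.076, 0.004)
continuing one RK4 step at a time; state shown every 10 steps (Δt=0.2):
t=0.200: state=(0.900, 0.087, 0.013)
t=0.400: state=(0.868, 0.103, 0.028)
t=0.600: state=(0.832, 0.122, 0.047)
t=0.800: state=(0.791, 0.141, 0.068)
t=1.000: state=(0.747, 0.161, 0.093)
t=1.200: state=(0.700, 0.180, 0.121)
t=1.400: state=(0.651, 0.198, 0.151)
t=1.600: state=(0.602, 0.213, 0.185)
t=1.800: state=(0.553, 0.226, 0.221)
t=2.000: state=(0.506, 0.235, 0.259)
t=2.200: state=(0.462, 0.240, 0.297)
t=2.400: state=(0.422, 0.242, 0.337)
t=2.600: state=(0.384, 0.239, 0.376)
t=2.800: state=(0.351, 0.234, 0.415)
t=3.000: state=(0.322, 0.226, 0.452)
t=3.200: state=(0.295, 0.216, 0.488)
t=3.400: state=(0.273, 0.205, 0.523)
t=3.600: state=(0.253, 0.192, 0.555)
t=3.800: state=(0.235, 0.179, 0.585)
t=4.000: state=(0.220, 0.166, 0.614)
t=4.200: state=(0.207, 0.153, 0.640)
t=4.400: state=(0.196, 0.140, 0.664)
t=4.600: state=(0.186, 0.128, 0.686)
t=4.780: state=(0.178, 0.118, 0.704)
compare at T: S=0.178, I=0.118, R=0.704

largest component: R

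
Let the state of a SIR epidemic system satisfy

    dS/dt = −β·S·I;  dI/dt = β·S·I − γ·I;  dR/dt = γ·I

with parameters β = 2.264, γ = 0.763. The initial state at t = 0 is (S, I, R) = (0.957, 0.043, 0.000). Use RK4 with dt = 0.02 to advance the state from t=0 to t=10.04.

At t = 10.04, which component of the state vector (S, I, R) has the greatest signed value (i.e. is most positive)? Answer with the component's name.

t=0.000: state=(0.957, 0.043, 0.000)
step 1 (dt=0.02): k1=(-0.093, 0.060, 0.033), k2=(-0.094, 0.061, 0.033), k3=(-0.094, 0.061, 0.033), k4=(-0.096, 0.062, 0.034); state += dt/6·(k1+2k2+2k3+k4)
t=0.020: state=(0.955, 0.044, 0.001)
t=0.040: state=(0.953, 0.045, 0.001)
t=0.060: state=(0.951, 0.047, 0.002)
continuing one RK4 step at a time; state shown every 25 steps (Δt=0.5):
t=0.500: state=(0.893, 0.084, 0.023)
t=1.000: state=(0.784, 0.149, 0.067)
t=1.500: state=(0.634, 0.227, 0.139)
t=2.000: state=(0.472, 0.290, 0.239)
t=2.500: state=(0.334, 0.311, 0.355)
t=3.000: state=(0.237, 0.292, 0.471)
t=3.500: state=(0.174, 0.251, 0.575)
t=4.000: state=(0.134, 0.204, 0.662)
t=4.500: state=(0.109, 0.160, 0.731)
t=5.000: state=(0.093, 0.122, 0.784)
t=5.500: state=(0.083, 0.092, 0.825)
t=6.000: state=(0.076, 0.069, 0.856)
t=6.500: state=(0.071, 0.051, 0.878)
t=7.000: state=(0.067, 0.038, 0.895)
t=7.500: state=(0.065, 0.028, 0.908)
t=8.000: state=(0.063, 0.020, 0.917)
t=8.500: state=(0.062, 0.015, 0.923)
t=9.000: state=(0.061, 0.011, 0.928)
t=9.500: state=(0.060, 0.008, 0.932)
t=10.000: state=(0.060, 0.006, 0.934)
t=10.040: state=(0.060, 0.006, 0.935)
compare at T: S=0.060, I=0.006, R=0.935

largest component: R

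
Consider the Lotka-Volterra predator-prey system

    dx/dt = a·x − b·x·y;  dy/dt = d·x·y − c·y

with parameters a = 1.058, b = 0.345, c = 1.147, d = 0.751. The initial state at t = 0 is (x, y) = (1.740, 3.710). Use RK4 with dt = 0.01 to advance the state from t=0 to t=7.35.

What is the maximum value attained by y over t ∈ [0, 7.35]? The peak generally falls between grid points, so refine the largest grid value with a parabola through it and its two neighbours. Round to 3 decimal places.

max y = 3.865

t=0.000: state=(1.740, 3.710)
step 1 (dt=0.01): k1=(-0.386, 0.593), k2=(-0.388, 0.588), k3=(-0.388, 0.588), k4=(-0.389, 0.583); state += dt/6·(k1+2k2+2k3+k4)
t=0.010: state=(1.736, 3.716)
t=0.020: state=(1.732, 3.722)
t=0.030: state=(1.728, 3.727)
continuing one RK4 step at a time; state shown every 25 steps (Δt=0.25):
t=0.250: state=(1.637, 3.825)
t=0.500: state=(1.530, 3.865)
t=0.750: state=(1.430, 3.830)
t=1.000: state=(1.344, 3.729)
t=1.250: state=(1.277, 3.579)
t=1.500: state=(1.231, 3.399)
t=1.750: state=(1.206, 3.207)
t=2.000: state=(1.202, 3.017)
t=2.250: state=(1.216, 2.841)
t=2.500: state=(1.248, 2.687)
t=2.750: state=(1.297, 2.561)
t=3.000: state=(1.361, 2.467)
t=3.250: state=(1.437, 2.408)
t=3.500: state=(1.523, 2.387)
t=3.750: state=(1.614, 2.405)
t=4.000: state=(1.705, 2.466)
t=4.250: state=(1.788, 2.570)
t=4.500: state=(1.855, 2.717)
t=4.750: state=(1.897, 2.902)
t=5.000: state=(1.907, 3.116)
t=5.250: state=(1.881, 3.340)
t=5.500: state=(1.820, 3.550)
t=5.750: state=(1.732, 3.722)
t=6.000: state=(1.629, 3.831)
t=6.250: state=(1.522, 3.865)
t=6.500: state=(1.422, 3.824)
t=6.750: state=(1.338, 3.719)
t=7.000: state=(1.273, 3.566)
t=7.250: state=(1.228, 3.384)
t=7.350: state=(1.217, 3.308)
largest grid value and its neighbours: y(6.230)=3.86520, y(6.240)=3.86522, y(6.250)=3.86512
parabola through these three points peaks at t≈6.237 with y≈3.86523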